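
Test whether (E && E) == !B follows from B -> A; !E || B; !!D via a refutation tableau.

Initial set: {T (B -> A); T (!E || B); T !!D; F ((E && E) == !B)}.
T !!D: drop double negation, giving T D.
T (B -> A): β-rule — branch into F B  //  T A.
  branch 1 (add F B):
    T (!E || B): β-rule — branch into T !E  //  T B.
      branch 1.1 (add T !E):
        F ((E && E) == !B): β-rule — branch into T (E && E), F !B  //  F (E && E), T !B.
          branch 1.1.1 (add T (E && E), F !B):
            × closes — contains both B and !B.
          branch 1.1.2 (add F (E && E), T !B):
            F (E && E): β-rule — branch into F E  //  F E.
              branch 1.1.2.1 (add F E):
                ○ open, literals {B=0, D=1, E=0}.
              branch 1.1.2.2 (add F E):
                ○ open, literals {B=0, D=1, E=0}.
      branch 1.2 (add T B):
        × closes — contains both B and !B.
  branch 2 (add T A):
    T (!E || B): β-rule — branch into T !E  //  T B.
      branch 2.1 (add T !E):
        F ((E && E) == !B): β-rule — branch into T (E && E), F !B  //  F (E && E), T !B.
          branch 2.1.1 (add T (E && E), F !B):
            T (E && E): α-rule — add T E, T E.
            × closes — contains both E and !E.
          branch 2.1.2 (add F (E && E), T !B):
            F (E && E): β-rule — branch into F E  //  F E.
              branch 2.1.2.1 (add F E):
                ○ open, literals {A=1, B=0, D=1, E=0}.
              branch 2.1.2.2 (add F E):
                ○ open, literals {A=1, B=0, D=1, E=0}.
      branch 2.2 (add T B):
        F ((E && E) == !B): β-rule — branch into T (E && E), F !B  //  F (E && E), T !B.
          branch 2.2.1 (add T (E && E), F !B):
            T (E && E): α-rule — add T E, T E.
            ○ open, literals {A=1, B=1, D=1, E=1}.
          branch 2.2.2 (add F (E && E), T !B):
            × closes — contains both B and !B.
4 branches closed, 5 open.
An open branch gives a countermodel: B=0, D=1, E=0 (unmentioned atoms arbitrary); the premises hold there but the conclusion fails.

No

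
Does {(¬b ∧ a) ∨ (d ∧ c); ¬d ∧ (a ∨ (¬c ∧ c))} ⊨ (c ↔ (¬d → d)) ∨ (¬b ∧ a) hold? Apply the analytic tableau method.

Initial set: {((¬b ∧ a) ∨ (d ∧ c)); (¬d ∧ (a ∨ (¬c ∧ c))); ¬((c ↔ (¬d → d)) ∨ (¬b ∧ a))}.
(¬d ∧ (a ∨ (¬c ∧ c))): α-rule — add ¬d, (a ∨ (¬c ∧ c)).
¬((c ↔ (¬d → d)) ∨ (¬b ∧ a)): α-rule — add ¬(c ↔ (¬d → d)), ¬(¬b ∧ a).
((¬b ∧ a) ∨ (d ∧ c)): β-rule — branch into (¬b ∧ a)  //  (d ∧ c).
  branch 1 (add (¬b ∧ a)):
    (¬b ∧ a): α-rule — add ¬b, a.
    (a ∨ (¬c ∧ c)): β-rule — branch into a  //  (¬c ∧ c).
      branch 1.1 (add a):
        ¬(c ↔ (¬d → d)): β-rule — branch into c, ¬(¬d → d)  //  ¬c, (¬d → d).
          branch 1.1.1 (add c, ¬(¬d → d)):
            ¬(¬d → d): α-rule — add ¬d, ¬d.
            ¬(¬b ∧ a): β-rule — branch into ¬¬b  //  ¬a.
              branch 1.1.1.1 (add ¬¬b):
                × closes — contains both b and ¬b.
              branch 1.1.1.2 (add ¬a):
                × closes — contains both a and ¬a.
          branch 1.1.2 (add ¬c, (¬d → d)):
            ¬(¬b ∧ a): β-rule — branch into ¬¬b  //  ¬a.
              branch 1.1.2.1 (add ¬¬b):
                × closes — contains both b and ¬b.
              branch 1.1.2.2 (add ¬a):
                × closes — contains both a and ¬a.
      branch 1.2 (add (¬c ∧ c)):
        (¬c ∧ c): α-rule — add ¬c, c.
        × closes — contains both c and ¬c.
  branch 2 (add (d ∧ c)):
    (d ∧ c): α-rule — add d, c.
    × closes — contains both d and ¬d.
All 6 branches close.
Every branch closed, so the premises entail the conclusion.

Yes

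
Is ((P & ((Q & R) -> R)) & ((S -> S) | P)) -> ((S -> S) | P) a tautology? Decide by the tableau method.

Valid

Assume the negation and expand:
Initial set: {F (((P & ((Q & R) -> R)) & ((S -> S) | P)) -> ((S -> S) | P))}.
F (((P & ((Q & R) -> R)) & ((S -> S) | P)) -> ((S -> S) | P)): α-rule — add T ((P & ((Q & R) -> R)) & ((S -> S) | P)), F ((S -> S) | P).
T ((P & ((Q & R) -> R)) & ((S -> S) | P)): α-rule — add T (P & ((Q & R) -> R)), T ((S -> S) | P).
F ((S -> S) | P): α-rule — add F (S -> S), F P.
T (P & ((Q & R) -> R)): α-rule — add T P, T ((Q & R) -> R).
× closes — contains both P and ~P.
All 1 branch closes.
Every branch closed, so the negation is unsatisfiable and the formula is valid.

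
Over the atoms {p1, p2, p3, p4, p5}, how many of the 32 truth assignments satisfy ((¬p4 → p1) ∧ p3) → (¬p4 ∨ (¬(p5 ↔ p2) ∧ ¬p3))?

Initial set: {(((¬p4 → p1) ∧ p3) → (¬p4 ∨ (¬(p5 ↔ p2) ∧ ¬p3)))}.
(((¬p4 → p1) ∧ p3) → (¬p4 ∨ (¬(p5 ↔ p2) ∧ ¬p3))): β-rule — branch into ¬((¬p4 → p1) ∧ p3)  //  (¬p4 ∨ (¬(p5 ↔ p2) ∧ ¬p3)).
  branch 1 (add ¬((¬p4 → p1) ∧ p3)):
    ¬((¬p4 → p1) ∧ p3): β-rule — branch into ¬(¬p4 → p1)  //  ¬p3.
      branch 1.1 (add ¬(¬p4 → p1)):
        ¬(¬p4 → p1): α-rule — add ¬p4, ¬p1.
        ○ open, literals {p1=0, p4=0}.
      branch 1.2 (add ¬p3):
        ○ open, literals {p3=0}.
  branch 2 (add (¬p4 ∨ (¬(p5 ↔ p2) ∧ ¬p3))):
    (¬p4 ∨ (¬(p5 ↔ p2) ∧ ¬p3)): β-rule — branch into ¬p4  //  (¬(p5 ↔ p2) ∧ ¬p3).
      branch 2.1 (add ¬p4):
        ○ open, literals {p4=0}.
      branch 2.2 (add (¬(p5 ↔ p2) ∧ ¬p3)):
        (¬(p5 ↔ p2) ∧ ¬p3): α-rule — add ¬(p5 ↔ p2), ¬p3.
        ¬(p5 ↔ p2): β-rule — branch into p5, ¬p2  //  ¬p5, p2.
          branch 2.2.1 (add p5, ¬p2):
            ○ open, literals {p2=0, p3=0, p5=1}.
          branch 2.2.2 (add ¬p5, p2):
            ○ open, literals {p2=1, p3=0, p5=0}.
0 branches closed, 5 open.
Each open branch fixes some atoms; the unmentioned ones are free. Counting distinct full assignments: branch {p1=0, p4=0} (p2, p3, p5) contributes 8 new; branch {p3=0} (p1, p2, p4, p5) contributes 12 new; branch {p4=0} (p1, p2, p3, p5) contributes 4 new; branch {p2=0, p3=0, p5=1} (p1, p4) contributes 0 new; branch {p2=1, p3=0, p5=0} (p1, p4) contributes 0 new. Total: 24.

24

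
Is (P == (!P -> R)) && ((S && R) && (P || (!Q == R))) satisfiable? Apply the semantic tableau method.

Initial set: {((P == (!P -> R)) && ((S && R) && (P || (!Q == R))))}.
((P == (!P -> R)) && ((S && R) && (P || (!Q == R)))): α-rule — add (P == (!P -> R)), ((S && R) && (P || (!Q == R))).
((S && R) && (P || (!Q == R))): α-rule — add (S && R), (P || (!Q == R)).
(S && R): α-rule — add S, R.
(P == (!P -> R)): β-rule — branch into P, (!P -> R)  //  !P, !(!P -> R).
  branch 1 (add P, (!P -> R)):
    (P || (!Q == R)): β-rule — branch into P  //  (!Q == R).
      branch 1.1 (add P):
        (!P -> R): β-rule — branch into !!P  //  R.
          branch 1.1.1 (add !!P):
            ○ open, literals {P=true, R=true, S=true}.
          branch 1.1.2 (add R):
            ○ open, literals {P=true, R=true, S=true}.
      branch 1.2 (add (!Q == R)):
        (!P -> R): β-rule — branch into !!P  //  R.
          branch 1.2.1 (add !!P):
            (!Q == R): β-rule — branch into !Q, R  //  !!Q, !R.
              branch 1.2.1.1 (add !Q, R):
                ○ open, literals {P=true, Q=false, R=true, S=true}.
              branch 1.2.1.2 (add !!Q, !R):
                × closes — contains both R and !R.
          branch 1.2.2 (add R):
            (!Q == R): β-rule — branch into !Q, R  //  !!Q, !R.
              branch 1.2.2.1 (add !Q, R):
                ○ open, literals {P=true, Q=false, R=true, S=true}.
              branch 1.2.2.2 (add !!Q, !R):
                × closes — contains both R and !R.
  branch 2 (add !P, !(!P -> R)):
    !(!P -> R): α-rule — add !P, !R.
    × closes — contains both R and !R.
3 branches closed, 4 open.
An open branch gives a satisfying assignment: P=true, R=true, S=true.

Satisfiable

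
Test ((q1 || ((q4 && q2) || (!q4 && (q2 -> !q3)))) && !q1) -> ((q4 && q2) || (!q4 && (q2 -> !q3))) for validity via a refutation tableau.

Assume the negation and expand:
Initial set: {F (((q1 || ((q4 && q2) || (!q4 && (q2 -> !q3)))) && !q1) -> ((q4 && q2) || (!q4 && (q2 -> !q3))))}.
F (((q1 || ((q4 && q2) || (!q4 && (q2 -> !q3)))) && !q1) -> ((q4 && q2) || (!q4 && (q2 -> !q3)))): α-rule — add T ((q1 || ((q4 && q2) || (!q4 && (q2 -> !q3)))) && !q1), F ((q4 && q2) || (!q4 && (q2 -> !q3))).
T ((q1 || ((q4 && q2) || (!q4 && (q2 -> !q3)))) && !q1): α-rule — add T (q1 || ((q4 && q2) || (!q4 && (q2 -> !q3)))), T !q1.
F ((q4 && q2) || (!q4 && (q2 -> !q3))): α-rule — add F (q4 && q2), F (!q4 && (q2 -> !q3)).
T (q1 || ((q4 && q2) || (!q4 && (q2 -> !q3)))): β-rule — branch into T q1  //  T ((q4 && q2) || (!q4 && (q2 -> !q3))).
  branch 1 (add T q1):
    × closes — contains both q1 and !q1.
  branch 2 (add T ((q4 && q2) || (!q4 && (q2 -> !q3)))):
    F (q4 && q2): β-rule — branch into F q4  //  F q2.
      branch 2.1 (add F q4):
        F (!q4 && (q2 -> !q3)): β-rule — branch into F !q4  //  F (q2 -> !q3).
          branch 2.1.1 (add F !q4):
            × closes — contains both q4 and !q4.
          branch 2.1.2 (add F (q2 -> !q3)):
            F (q2 -> !q3): α-rule — add T q2, F !q3.
            T ((q4 && q2) || (!q4 && (q2 -> !q3))): β-rule — branch into T (q4 && q2)  //  T (!q4 && (q2 -> !q3)).
              branch 2.1.2.1 (add T (q4 && q2)):
                T (q4 && q2): α-rule — add T q4, T q2.
                × closes — contains both q4 and !q4.
              branch 2.1.2.2 (add T (!q4 && (q2 -> !q3))):
                T (!q4 && (q2 -> !q3)): α-rule — add T !q4, T (q2 -> !q3).
                T (q2 -> !q3): β-rule — branch into F q2  //  T !q3.
                  branch 2.1.2.2.1 (add F q2):
                    × closes — contains both q2 and !q2.
                  branch 2.1.2.2.2 (add T !q3):
                    × closes — contains both q3 and !q3.
      branch 2.2 (add F q2):
        F (!q4 && (q2 -> !q3)): β-rule — branch into F !q4  //  F (q2 -> !q3).
          branch 2.2.1 (add F !q4):
            T ((q4 && q2) || (!q4 && (q2 -> !q3))): β-rule — branch into T (q4 && q2)  //  T (!q4 && (q2 -> !q3)).
              branch 2.2.1.1 (add T (q4 && q2)):
                T (q4 && q2): α-rule — add T q4, T q2.
                × closes — contains both q2 and !q2.
              branch 2.2.1.2 (add T (!q4 && (q2 -> !q3))):
                T (!q4 && (q2 -> !q3)): α-rule — add T !q4, T (q2 -> !q3).
                × closes — contains both q4 and !q4.
          branch 2.2.2 (add F (q2 -> !q3)):
            F (q2 -> !q3): α-rule — add T q2, F !q3.
            × closes — contains both q2 and !q2.
All 8 branches close.
Every branch closed, so the negation is unsatisfiable and the formula is valid.

Valid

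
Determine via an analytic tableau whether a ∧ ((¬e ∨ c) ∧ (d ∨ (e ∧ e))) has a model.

Satisfiable

Initial set: {(a ∧ ((¬e ∨ c) ∧ (d ∨ (e ∧ e))))}.
(a ∧ ((¬e ∨ c) ∧ (d ∨ (e ∧ e)))): α-rule — add a, ((¬e ∨ c) ∧ (d ∨ (e ∧ e))).
((¬e ∨ c) ∧ (d ∨ (e ∧ e))): α-rule — add (¬e ∨ c), (d ∨ (e ∧ e)).
(¬e ∨ c): β-rule — branch into ¬e  //  c.
  branch 1 (add ¬e):
    (d ∨ (e ∧ e)): β-rule — branch into d  //  (e ∧ e).
      branch 1.1 (add d):
        ○ open, literals {a=true, d=true, e=false}.
      branch 1.2 (add (e ∧ e)):
        (e ∧ e): α-rule — add e, e.
        × closes — contains both e and ¬e.
  branch 2 (add c):
    (d ∨ (e ∧ e)): β-rule — branch into d  //  (e ∧ e).
      branch 2.1 (add d):
        ○ open, literals {a=true, c=true, d=true}.
      branch 2.2 (add (e ∧ e)):
        (e ∧ e): α-rule — add e, e.
        ○ open, literals {a=true, c=true, e=true}.
1 branch closed, 3 open.
An open branch gives a satisfying assignment: a=true, d=true, e=false.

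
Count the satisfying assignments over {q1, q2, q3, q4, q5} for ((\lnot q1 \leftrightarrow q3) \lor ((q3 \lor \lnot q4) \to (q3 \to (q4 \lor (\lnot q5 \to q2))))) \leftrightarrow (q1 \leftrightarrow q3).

15

Initial set: {(((\lnot q1 \leftrightarrow q3) \lor ((q3 \lor \lnot q4) \to (q3 \to (q4 \lor (\lnot q5 \to q2))))) \leftrightarrow (q1 \leftrightarrow q3))}.
(((\lnot q1 \leftrightarrow q3) \lor ((q3 \lor \lnot q4) \to (q3 \to (q4 \lor (\lnot q5 \to q2))))) \leftrightarrow (q1 \leftrightarrow q3)): β-rule — branch into ((\lnot q1 \leftrightarrow q3) \lor ((q3 \lor \lnot q4) \to (q3 \to (q4 \lor (\lnot q5 \to q2))))), (q1 \leftrightarrow q3)  //  \lnot ((\lnot q1 \leftrightarrow q3) \lor ((q3 \lor \lnot q4) \to (q3 \to (q4 \lor (\lnot q5 \to q2))))), \lnot (q1 \leftrightarrow q3).
  branch 1 (add ((\lnot q1 \leftrightarrow q3) \lor ((q3 \lor \lnot q4) \to (q3 \to (q4 \lor (\lnot q5 \to q2))))), (q1 \leftrightarrow q3)):
    ((\lnot q1 \leftrightarrow q3) \lor ((q3 \lor \lnot q4) \to (q3 \to (q4 \lor (\lnot q5 \to q2))))): β-rule — branch into (\lnot q1 \leftrightarrow q3)  //  ((q3 \lor \lnot q4) \to (q3 \to (q4 \lor (\lnot q5 \to q2)))).
      branch 1.1 (add (\lnot q1 \leftrightarrow q3)):
        (q1 \leftrightarrow q3): β-rule — branch into q1, q3  //  \lnot q1, \lnot q3.
          branch 1.1.1 (add q1, q3):
            (\lnot q1 \leftrightarrow q3): β-rule — branch into \lnot q1, q3  //  \lnot \lnot q1, \lnot q3.
              branch 1.1.1.1 (add \lnot q1, q3):
                × closes — contains both q1 and \lnot q1.
              branch 1.1.1.2 (add \lnot \lnot q1, \lnot q3):
                × closes — contains both q3 and \lnot q3.
          branch 1.1.2 (add \lnot q1, \lnot q3):
            (\lnot q1 \leftrightarrow q3): β-rule — branch into \lnot q1, q3  //  \lnot \lnot q1, \lnot q3.
              branch 1.1.2.1 (add \lnot q1, q3):
                × closes — contains both q3 and \lnot q3.
              branch 1.1.2.2 (add \lnot \lnot q1, \lnot q3):
                × closes — contains both q1 and \lnot q1.
      branch 1.2 (add ((q3 \lor \lnot q4) \to (q3 \to (q4 \lor (\lnot q5 \to q2))))):
        (q1 \leftrightarrow q3): β-rule — branch into q1, q3  //  \lnot q1, \lnot q3.
          branch 1.2.1 (add q1, q3):
            ((q3 \lor \lnot q4) \to (q3 \to (q4 \lor (\lnot q5 \to q2)))): β-rule — branch into \lnot (q3 \lor \lnot q4)  //  (q3 \to (q4 \lor (\lnot q5 \to q2))).
              branch 1.2.1.1 (add \lnot (q3 \lor \lnot q4)):
                \lnot (q3 \lor \lnot q4): α-rule — add \lnot q3, \lnot \lnot q4.
                × closes — contains both q3 and \lnot q3.
              branch 1.2.1.2 (add (q3 \to (q4 \lor (\lnot q5 \to q2)))):
                (q3 \to (q4 \lor (\lnot q5 \to q2))): β-rule — branch into \lnot q3  //  (q4 \lor (\lnot q5 \to q2)).
                  branch 1.2.1.2.1 (add \lnot q3):
                    × closes — contains both q3 and \lnot q3.
                  branch 1.2.1.2.2 (add (q4 \lor (\lnot q5 \to q2))):
                    (q4 \lor (\lnot q5 \to q2)): β-rule — branch into q4  //  (\lnot q5 \to q2).
                      branch 1.2.1.2.2.1 (add q4):
                        ○ open, literals {q1=true, q3=true, q4=true}.
                      branch 1.2.1.2.2.2 (add (\lnot q5 \to q2)):
                        (\lnot q5 \to q2): β-rule — branch into \lnot \lnot q5  //  q2.
                          branch 1.2.1.2.2.2.1 (add \lnot \lnot q5):
                            ○ open, literals {q1=true, q3=true, q5=true}.
                          branch 1.2.1.2.2.2.2 (add q2):
                            ○ open, literals {q1=true, q2=true, q3=true}.
          branch 1.2.2 (add \lnot q1, \lnot q3):
            ((q3 \lor \lnot q4) \to (q3 \to (q4 \lor (\lnot q5 \to q2)))): β-rule — branch into \lnot (q3 \lor \lnot q4)  //  (q3 \to (q4 \lor (\lnot q5 \to q2))).
              branch 1.2.2.1 (add \lnot (q3 \lor \lnot q4)):
                \lnot (q3 \lor \lnot q4): α-rule — add \lnot q3, \lnot \lnot q4.
                ○ open, literals {q1=false, q3=false, q4=true}.
              branch 1.2.2.2 (add (q3 \to (q4 \lor (\lnot q5 \to q2)))):
                (q3 \to (q4 \lor (\lnot q5 \to q2))): β-rule — branch into \lnot q3  //  (q4 \lor (\lnot q5 \to q2)).
                  branch 1.2.2.2.1 (add \lnot q3):
                    ○ open, literals {q1=false, q3=false}.
                  branch 1.2.2.2.2 (add (q4 \lor (\lnot q5 \to q2))):
                    (q4 \lor (\lnot q5 \to q2)): β-rule — branch into q4  //  (\lnot q5 \to q2).
                      branch 1.2.2.2.2.1 (add q4):
                        ○ open, literals {q1=false, q3=false, q4=true}.
                      branch 1.2.2.2.2.2 (add (\lnot q5 \to q2)):
                        (\lnot q5 \to q2): β-rule — branch into \lnot \lnot q5  //  q2.
                          branch 1.2.2.2.2.2.1 (add \lnot \lnot q5):
                            ○ open, literals {q1=false, q3=false, q5=true}.
                          branch 1.2.2.2.2.2.2 (add q2):
                            ○ open, literals {q1=false, q2=true, q3=false}.
  branch 2 (add \lnot ((\lnot q1 \leftrightarrow q3) \lor ((q3 \lor \lnot q4) \to (q3 \to (q4 \lor (\lnot q5 \to q2))))), \lnot (q1 \leftrightarrow q3)):
    \lnot ((\lnot q1 \leftrightarrow q3) \lor ((q3 \lor \lnot q4) \to (q3 \to (q4 \lor (\lnot q5 \to q2))))): α-rule — add \lnot (\lnot q1 \leftrightarrow q3), \lnot ((q3 \lor \lnot q4) \to (q3 \to (q4 \lor (\lnot q5 \to q2)))).
    \lnot ((q3 \lor \lnot q4) \to (q3 \to (q4 \lor (\lnot q5 \to q2)))): α-rule — add (q3 \lor \lnot q4), \lnot (q3 \to (q4 \lor (\lnot q5 \to q2))).
    \lnot (q3 \to (q4 \lor (\lnot q5 \to q2))): α-rule — add q3, \lnot (q4 \lor (\lnot q5 \to q2)).
    \lnot (q4 \lor (\lnot q5 \to q2)): α-rule — add \lnot q4, \lnot (\lnot q5 \to q2).
    \lnot (\lnot q5 \to q2): α-rule — add \lnot q5, \lnot q2.
    \lnot (q1 \leftrightarrow q3): β-rule — branch into q1, \lnot q3  //  \lnot q1, q3.
      branch 2.1 (add q1, \lnot q3):
        × closes — contains both q3 and \lnot q3.
      branch 2.2 (add \lnot q1, q3):
        \lnot (\lnot q1 \leftrightarrow q3): β-rule — branch into \lnot q1, \lnot q3  //  \lnot \lnot q1, q3.
          branch 2.2.1 (add \lnot q1, \lnot q3):
            × closes — contains both q3 and \lnot q3.
          branch 2.2.2 (add \lnot \lnot q1, q3):
            × closes — contains both q1 and \lnot q1.
9 branches closed, 8 open.
Each open branch fixes some atoms; the unmentioned ones are free. Counting distinct full assignments: branch {q1=true, q3=true, q4=true} (q2, q5) contributes 4 new; branch {q1=true, q3=true, q5=true} (q2, q4) contributes 2 new; branch {q1=true, q2=true, q3=true} (q4, q5) contributes 1 new; branch {q1=false, q3=false, q4=true} (q2, q5) contributes 4 new; branch {q1=false, q3=false} (q2, q4, q5) contributes 4 new; branch {q1=false, q3=false, q4=true} (q2, q5) contributes 0 new; branch {q1=false, q3=false, q5=true} (q2, q4) contributes 0 new; branch {q1=false, q2=true, q3=false} (q4, q5) contributes 0 new. Total: 15.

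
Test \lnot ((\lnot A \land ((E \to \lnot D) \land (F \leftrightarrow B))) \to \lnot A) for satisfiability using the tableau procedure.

Unsatisfiable

Initial set: {\lnot ((\lnot A \land ((E \to \lnot D) \land (F \leftrightarrow B))) \to \lnot A)}.
\lnot ((\lnot A \land ((E \to \lnot D) \land (F \leftrightarrow B))) \to \lnot A): α-rule — add (\lnot A \land ((E \to \lnot D) \land (F \leftrightarrow B))), \lnot \lnot A.
(\lnot A \land ((E \to \lnot D) \land (F \leftrightarrow B))): α-rule — add \lnot A, ((E \to \lnot D) \land (F \leftrightarrow B)).
× closes — contains both A and \lnot A.
All 1 branch closes.
Every branch closed; the formula is unsatisfiable.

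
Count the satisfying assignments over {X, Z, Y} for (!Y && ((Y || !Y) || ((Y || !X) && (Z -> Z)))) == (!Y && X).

6

Initial set: {((!Y && ((Y || !Y) || ((Y || !X) && (Z -> Z)))) == (!Y && X))}.
((!Y && ((Y || !Y) || ((Y || !X) && (Z -> Z)))) == (!Y && X)): β-rule — branch into (!Y && ((Y || !Y) || ((Y || !X) && (Z -> Z)))), (!Y && X)  //  !(!Y && ((Y || !Y) || ((Y || !X) && (Z -> Z)))), !(!Y && X).
  branch 1 (add (!Y && ((Y || !Y) || ((Y || !X) && (Z -> Z)))), (!Y && X)):
    (!Y && ((Y || !Y) || ((Y || !X) && (Z -> Z)))): α-rule — add !Y, ((Y || !Y) || ((Y || !X) && (Z -> Z))).
    (!Y && X): α-rule — add !Y, X.
    ((Y || !Y) || ((Y || !X) && (Z -> Z))): β-rule — branch into (Y || !Y)  //  ((Y || !X) && (Z -> Z)).
      branch 1.1 (add (Y || !Y)):
        (Y || !Y): β-rule — branch into Y  //  !Y.
          branch 1.1.1 (add Y):
            × closes — contains both Y and !Y.
          branch 1.1.2 (add !Y):
            ○ open, literals {X=T, Y=F}.
      branch 1.2 (add ((Y || !X) && (Z -> Z))):
        ((Y || !X) && (Z -> Z)): α-rule — add (Y || !X), (Z -> Z).
        (Y || !X): β-rule — branch into Y  //  !X.
          branch 1.2.1 (add Y):
            × closes — contains both Y and !Y.
          branch 1.2.2 (add !X):
            × closes — contains both X and !X.
  branch 2 (add !(!Y && ((Y || !Y) || ((Y || !X) && (Z -> Z)))), !(!Y && X)):
    !(!Y && ((Y || !Y) || ((Y || !X) && (Z -> Z)))): β-rule — branch into !!Y  //  !((Y || !Y) || ((Y || !X) && (Z -> Z))).
      branch 2.1 (add !!Y):
        !(!Y && X): β-rule — branch into !!Y  //  !X.
          branch 2.1.1 (add !!Y):
            ○ open, literals {Y=T}.
          branch 2.1.2 (add !X):
            ○ open, literals {X=F, Y=T}.
      branch 2.2 (add !((Y || !Y) || ((Y || !X) && (Z -> Z)))):
        !((Y || !Y) || ((Y || !X) && (Z -> Z))): α-rule — add !(Y || !Y), !((Y || !X) && (Z -> Z)).
        !(Y || !Y): α-rule — add !Y, !!Y.
        × closes — contains both Y and !Y.
4 branches closed, 3 open.
Each open branch fixes some atoms; the unmentioned ones are free. Counting distinct full assignments: branch {X=T, Y=F} (Z) contributes 2 new; branch {Y=T} (X, Z) contributes 4 new; branch {X=F, Y=T} (Z) contributes 0 new. Total: 6.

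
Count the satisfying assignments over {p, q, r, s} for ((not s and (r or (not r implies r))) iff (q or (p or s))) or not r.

11

Initial set: {(((not s and (r or (not r implies r))) iff (q or (p or s))) or not r)}.
(((not s and (r or (not r implies r))) iff (q or (p or s))) or not r): β-rule — branch into ((not s and (r or (not r implies r))) iff (q or (p or s)))  //  not r.
  branch 1 (add ((not s and (r or (not r implies r))) iff (q or (p or s)))):
    ((not s and (r or (not r implies r))) iff (q or (p or s))): β-rule — branch into (not s and (r or (not r implies r))), (q or (p or s))  //  not (not s and (r or (not r implies r))), not (q or (p or s)).
      branch 1.1 (add (not s and (r or (not r implies r))), (q or (p or s))):
        (not s and (r or (not r implies r))): α-rule — add not s, (r or (not r implies r)).
        (q or (p or s)): β-rule — branch into q  //  (p or s).
          branch 1.1.1 (add q):
            (r or (not r implies r)): β-rule — branch into r  //  (not r implies r).
              branch 1.1.1.1 (add r):
                ○ open, literals {q=true, r=true, s=false}.
              branch 1.1.1.2 (add (not r implies r)):
                (not r implies r): β-rule — branch into not not r  //  r.
                  branch 1.1.1.2.1 (add not not r):
                    ○ open, literals {q=true, r=true, s=false}.
                  branch 1.1.1.2.2 (add r):
                    ○ open, literals {q=true, r=true, s=false}.
          branch 1.1.2 (add (p or s)):
            (r or (not r implies r)): β-rule — branch into r  //  (not r implies r).
              branch 1.1.2.1 (add r):
                (p or s): β-rule — branch into p  //  s.
                  branch 1.1.2.1.1 (add p):
                    ○ open, literals {p=true, r=true, s=false}.
                  branch 1.1.2.1.2 (add s):
                    × closes — contains both s and not s.
              branch 1.1.2.2 (add (not r implies r)):
                (p or s): β-rule — branch into p  //  s.
                  branch 1.1.2.2.1 (add p):
                    (not r implies r): β-rule — branch into not not r  //  r.
                      branch 1.1.2.2.1.1 (add not not r):
                        ○ open, literals {p=true, r=true, s=false}.
                      branch 1.1.2.2.1.2 (add r):
                        ○ open, literals {p=true, r=true, s=false}.
                  branch 1.1.2.2.2 (add s):
                    × closes — contains both s and not s.
      branch 1.2 (add not (not s and (r or (not r implies r))), not (q or (p or s))):
        not (q or (p or s)): α-rule — add not q, not (p or s).
        not (p or s): α-rule — add not p, not s.
        not (not s and (r or (not r implies r))): β-rule — branch into not not s  //  not (r or (not r implies r)).
          branch 1.2.1 (add not not s):
            × closes — contains both s and not s.
          branch 1.2.2 (add not (r or (not r implies r))):
            not (r or (not r implies r)): α-rule — add not r, not (not r implies r).
            not (not r implies r): α-rule — add not r, not r.
            ○ open, literals {p=false, q=false, r=false, s=false}.
  branch 2 (add not r):
    ○ open, literals {r=false}.
3 branches closed, 8 open.
Each open branch fixes some atoms; the unmentioned ones are free. Counting distinct full assignments: branch {q=true, r=true, s=false} (p) contributes 2 new; branch {q=true, r=true, s=false} (p) contributes 0 new; branch {q=true, r=true, s=false} (p) contributes 0 new; branch {p=true, r=true, s=false} (q) contributes 1 new; branch {p=true, r=true, s=false} (q) contributes 0 new; branch {p=true, r=true, s=false} (q) contributes 0 new; branch {p=false, q=false, r=false, s=false} (none free) contributes 1 new; branch {r=false} (p, q, s) contributes 7 new. Total: 11.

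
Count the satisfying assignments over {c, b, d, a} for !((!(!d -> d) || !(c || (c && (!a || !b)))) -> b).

6

Initial set: {!((!(!d -> d) || !(c || (c && (!a || !b)))) -> b)}.
!((!(!d -> d) || !(c || (c && (!a || !b)))) -> b): α-rule — add (!(!d -> d) || !(c || (c && (!a || !b)))), !b.
(!(!d -> d) || !(c || (c && (!a || !b)))): β-rule — branch into !(!d -> d)  //  !(c || (c && (!a || !b))).
  branch 1 (add !(!d -> d)):
    !(!d -> d): α-rule — add !d, !d.
    ○ open, literals {b=F, d=F}.
  branch 2 (add !(c || (c && (!a || !b)))):
    !(c || (c && (!a || !b))): α-rule — add !c, !(c && (!a || !b)).
    !(c && (!a || !b)): β-rule — branch into !c  //  !(!a || !b).
      branch 2.1 (add !c):
        ○ open, literals {b=F, c=F}.
      branch 2.2 (add !(!a || !b)):
        !(!a || !b): α-rule — add !!a, !!b.
        × closes — contains both b and !b.
1 branch closed, 2 open.
Each open branch fixes some atoms; the unmentioned ones are free. Counting distinct full assignments: branch {b=F, d=F} (c, a) contributes 4 new; branch {b=F, c=F} (d, a) contributes 2 new. Total: 6.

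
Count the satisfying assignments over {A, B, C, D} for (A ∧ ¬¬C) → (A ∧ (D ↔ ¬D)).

12

Initial set: {((A ∧ ¬¬C) → (A ∧ (D ↔ ¬D)))}.
((A ∧ ¬¬C) → (A ∧ (D ↔ ¬D))): β-rule — branch into ¬(A ∧ ¬¬C)  //  (A ∧ (D ↔ ¬D)).
  branch 1 (add ¬(A ∧ ¬¬C)):
    ¬(A ∧ ¬¬C): β-rule — branch into ¬A  //  ¬¬¬C.
      branch 1.1 (add ¬A):
        ○ open, literals {A=false}.
      branch 1.2 (add ¬¬¬C):
        ¬¬¬C: drop double negation, giving ¬C.
        ○ open, literals {C=false}.
  branch 2 (add (A ∧ (D ↔ ¬D))):
    (A ∧ (D ↔ ¬D)): α-rule — add A, (D ↔ ¬D).
    (D ↔ ¬D): β-rule — branch into D, ¬D  //  ¬D, ¬¬D.
      branch 2.1 (add D, ¬D):
        × closes — contains both D and ¬D.
      branch 2.2 (add ¬D, ¬¬D):
        × closes — contains both D and ¬D.
2 branches closed, 2 open.
Each open branch fixes some atoms; the unmentioned ones are free. Counting distinct full assignments: branch {A=false} (B, C, D) contributes 8 new; branch {C=false} (A, B, D) contributes 4 new. Total: 12.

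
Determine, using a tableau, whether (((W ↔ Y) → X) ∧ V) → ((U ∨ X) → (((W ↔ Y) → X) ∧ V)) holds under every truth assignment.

Valid

Assume the negation and expand:
Initial set: {F ((((W ↔ Y) → X) ∧ V) → ((U ∨ X) → (((W ↔ Y) → X) ∧ V)))}.
F ((((W ↔ Y) → X) ∧ V) → ((U ∨ X) → (((W ↔ Y) → X) ∧ V))): α-rule — add T (((W ↔ Y) → X) ∧ V), F ((U ∨ X) → (((W ↔ Y) → X) ∧ V)).
T (((W ↔ Y) → X) ∧ V): α-rule — add T ((W ↔ Y) → X), T V.
F ((U ∨ X) → (((W ↔ Y) → X) ∧ V)): α-rule — add T (U ∨ X), F (((W ↔ Y) → X) ∧ V).
T ((W ↔ Y) → X): β-rule — branch into F (W ↔ Y)  //  T X.
  branch 1 (add F (W ↔ Y)):
    T (U ∨ X): β-rule — branch into T U  //  T X.
      branch 1.1 (add T U):
        F (((W ↔ Y) → X) ∧ V): β-rule — branch into F ((W ↔ Y) → X)  //  F V.
          branch 1.1.1 (add F ((W ↔ Y) → X)):
            F ((W ↔ Y) → X): α-rule — add T (W ↔ Y), F X.
            F (W ↔ Y): β-rule — branch into T W, F Y  //  F W, T Y.
              branch 1.1.1.1 (add T W, F Y):
                T (W ↔ Y): β-rule — branch into T W, T Y  //  F W, F Y.
                  branch 1.1.1.1.1 (add T W, T Y):
                    × closes — contains both Y and ¬Y.
                  branch 1.1.1.1.2 (add F W, F Y):
                    × closes — contains both W and ¬W.
              branch 1.1.1.2 (add F W, T Y):
                T (W ↔ Y): β-rule — branch into T W, T Y  //  F W, F Y.
                  branch 1.1.1.2.1 (add T W, T Y):
                    × closes — contains both W and ¬W.
                  branch 1.1.1.2.2 (add F W, F Y):
                    × closes — contains both Y and ¬Y.
          branch 1.1.2 (add F V):
            × closes — contains both V and ¬V.
      branch 1.2 (add T X):
        F (((W ↔ Y) → X) ∧ V): β-rule — branch into F ((W ↔ Y) → X)  //  F V.
          branch 1.2.1 (add F ((W ↔ Y) → X)):
            F ((W ↔ Y) → X): α-rule — add T (W ↔ Y), F X.
            × closes — contains both X and ¬X.
          branch 1.2.2 (add F V):
            × closes — contains both V and ¬V.
  branch 2 (add T X):
    T (U ∨ X): β-rule — branch into T U  //  T X.
      branch 2.1 (add T U):
        F (((W ↔ Y) → X) ∧ V): β-rule — branch into F ((W ↔ Y) → X)  //  F V.
          branch 2.1.1 (add F ((W ↔ Y) → X)):
            F ((W ↔ Y) → X): α-rule — add T (W ↔ Y), F X.
            × closes — contains both X and ¬X.
          branch 2.1.2 (add F V):
            × closes — contains both V and ¬V.
      branch 2.2 (add T X):
        F (((W ↔ Y) → X) ∧ V): β-rule — branch into F ((W ↔ Y) → X)  //  F V.
          branch 2.2.1 (add F ((W ↔ Y) → X)):
            F ((W ↔ Y) → X): α-rule — add T (W ↔ Y), F X.
            × closes — contains both X and ¬X.
          branch 2.2.2 (add F V):
            × closes — contains both V and ¬V.
All 11 branches close.
Every branch closed, so the negation is unsatisfiable and the formula is valid.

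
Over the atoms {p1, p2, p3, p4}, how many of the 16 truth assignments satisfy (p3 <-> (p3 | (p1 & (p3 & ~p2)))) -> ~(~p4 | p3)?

Initial set: {((p3 <-> (p3 | (p1 & (p3 & ~p2)))) -> ~(~p4 | p3))}.
((p3 <-> (p3 | (p1 & (p3 & ~p2)))) -> ~(~p4 | p3)): β-rule — branch into ~(p3 <-> (p3 | (p1 & (p3 & ~p2))))  //  ~(~p4 | p3).
  branch 1 (add ~(p3 <-> (p3 | (p1 & (p3 & ~p2))))):
    ~(p3 <-> (p3 | (p1 & (p3 & ~p2)))): β-rule — branch into p3, ~(p3 | (p1 & (p3 & ~p2)))  //  ~p3, (p3 | (p1 & (p3 & ~p2))).
      branch 1.1 (add p3, ~(p3 | (p1 & (p3 & ~p2)))):
        ~(p3 | (p1 & (p3 & ~p2))): α-rule — add ~p3, ~(p1 & (p3 & ~p2)).
        × closes — contains both p3 and ~p3.
      branch 1.2 (add ~p3, (p3 | (p1 & (p3 & ~p2)))):
        (p3 | (p1 & (p3 & ~p2))): β-rule — branch into p3  //  (p1 & (p3 & ~p2)).
          branch 1.2.1 (add p3):
            × closes — contains both p3 and ~p3.
          branch 1.2.2 (add (p1 & (p3 & ~p2))):
            (p1 & (p3 & ~p2)): α-rule — add p1, (p3 & ~p2).
            (p3 & ~p2): α-rule — add p3, ~p2.
            × closes — contains both p3 and ~p3.
  branch 2 (add ~(~p4 | p3)):
    ~(~p4 | p3): α-rule — add ~~p4, ~p3.
    ○ open, literals {p3=false, p4=true}.
3 branches closed, 1 open.
Each open branch fixes some atoms; the unmentioned ones are free. Counting distinct full assignments: branch {p3=false, p4=true} (p1, p2) contributes 4 new. Total: 4.

4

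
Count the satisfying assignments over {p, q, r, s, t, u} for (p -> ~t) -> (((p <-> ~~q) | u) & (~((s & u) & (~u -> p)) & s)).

22

Initial set: {((p -> ~t) -> (((p <-> ~~q) | u) & (~((s & u) & (~u -> p)) & s)))}.
((p -> ~t) -> (((p <-> ~~q) | u) & (~((s & u) & (~u -> p)) & s))): β-rule — branch into ~(p -> ~t)  //  (((p <-> ~~q) | u) & (~((s & u) & (~u -> p)) & s)).
  branch 1 (add ~(p -> ~t)):
    ~(p -> ~t): α-rule — add p, ~~t.
    ○ open, literals {p=true, t=true}.
  branch 2 (add (((p <-> ~~q) | u) & (~((s & u) & (~u -> p)) & s))):
    (((p <-> ~~q) | u) & (~((s & u) & (~u -> p)) & s)): α-rule — add ((p <-> ~~q) | u), (~((s & u) & (~u -> p)) & s).
    (~((s & u) & (~u -> p)) & s): α-rule — add ~((s & u) & (~u -> p)), s.
    ((p <-> ~~q) | u): β-rule — branch into (p <-> ~~q)  //  u.
      branch 2.1 (add (p <-> ~~q)):
        ~((s & u) & (~u -> p)): β-rule — branch into ~(s & u)  //  ~(~u -> p).
          branch 2.1.1 (add ~(s & u)):
            (p <-> ~~q): β-rule — branch into p, ~~q  //  ~p, ~~~q.
              branch 2.1.1.1 (add p, ~~q):
                ~~q: drop double negation, giving q.
                ~(s & u): β-rule — branch into ~s  //  ~u.
                  branch 2.1.1.1.1 (add ~s):
                    × closes — contains both s and ~s.
                  branch 2.1.1.1.2 (add ~u):
                    ○ open, literals {p=true, q=true, s=true, u=false}.
              branch 2.1.1.2 (add ~p, ~~~q):
                ~~~q: drop double negation, giving ~q.
                ~(s & u): β-rule — branch into ~s  //  ~u.
                  branch 2.1.1.2.1 (add ~s):
                    × closes — contains both s and ~s.
                  branch 2.1.1.2.2 (add ~u):
                    ○ open, literals {p=false, q=false, s=true, u=false}.
          branch 2.1.2 (add ~(~u -> p)):
            ~(~u -> p): α-rule — add ~u, ~p.
            (p <-> ~~q): β-rule — branch into p, ~~q  //  ~p, ~~~q.
              branch 2.1.2.1 (add p, ~~q):
                × closes — contains both p and ~p.
              branch 2.1.2.2 (add ~p, ~~~q):
                ~~~q: drop double negation, giving ~q.
                ○ open, literals {p=false, q=false, s=true, u=false}.
      branch 2.2 (add u):
        ~((s & u) & (~u -> p)): β-rule — branch into ~(s & u)  //  ~(~u -> p).
          branch 2.2.1 (add ~(s & u)):
            ~(s & u): β-rule — branch into ~s  //  ~u.
              branch 2.2.1.1 (add ~s):
                × closes — contains both s and ~s.
              branch 2.2.1.2 (add ~u):
                × closes — contains both u and ~u.
          branch 2.2.2 (add ~(~u -> p)):
            ~(~u -> p): α-rule — add ~u, ~p.
            × closes — contains both u and ~u.
6 branches closed, 4 open.
Each open branch fixes some atoms; the unmentioned ones are free. Counting distinct full assignments: branch {p=true, t=true} (q, r, s, u) contributes 16 new; branch {p=true, q=true, s=true, u=false} (r, t) contributes 2 new; branch {p=false, q=false, s=true, u=false} (r, t) contributes 4 new; branch {p=false, q=false, s=true, u=false} (r, t) contributes 0 new. Total: 22.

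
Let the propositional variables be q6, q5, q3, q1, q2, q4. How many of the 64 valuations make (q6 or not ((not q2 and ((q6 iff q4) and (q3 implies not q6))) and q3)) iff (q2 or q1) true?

Initial set: {((q6 or not ((not q2 and ((q6 iff q4) and (q3 implies not q6))) and q3)) iff (q2 or q1))}.
((q6 or not ((not q2 and ((q6 iff q4) and (q3 implies not q6))) and q3)) iff (q2 or q1)): β-rule — branch into (q6 or not ((not q2 and ((q6 iff q4) and (q3 implies not q6))) and q3)), (q2 or q1)  //  not (q6 or not ((not q2 and ((q6 iff q4) and (q3 implies not q6))) and q3)), not (q2 or q1).
  branch 1 (add (q6 or not ((not q2 and ((q6 iff q4) and (q3 implies not q6))) and q3)), (q2 or q1)):
    (q6 or not ((not q2 and ((q6 iff q4) and (q3 implies not q6))) and q3)): β-rule — branch into q6  //  not ((not q2 and ((q6 iff q4) and (q3 implies not q6))) and q3).
      branch 1.1 (add q6):
        (q2 or q1): β-rule — branch into q2  //  q1.
          branch 1.1.1 (add q2):
            ○ open, literals {q2=true, q6=true}.
          branch 1.1.2 (add q1):
            ○ open, literals {q1=true, q6=true}.
      branch 1.2 (add not ((not q2 and ((q6 iff q4) and (q3 implies not q6))) and q3)):
        (q2 or q1): β-rule — branch into q2  //  q1.
          branch 1.2.1 (add q2):
            not ((not q2 and ((q6 iff q4) and (q3 implies not q6))) and q3): β-rule — branch into not (not q2 and ((q6 iff q4) and (q3 implies not q6)))  //  not q3.
              branch 1.2.1.1 (add not (not q2 and ((q6 iff q4) and (q3 implies not q6)))):
                not (not q2 and ((q6 iff q4) and (q3 implies not q6))): β-rule — branch into not not q2  //  not ((q6 iff q4) and (q3 implies not q6)).
                  branch 1.2.1.1.1 (add not not q2):
                    ○ open, literals {q2=true}.
                  branch 1.2.1.1.2 (add not ((q6 iff q4) and (q3 implies not q6))):
                    not ((q6 iff q4) and (q3 implies not q6)): β-rule — branch into not (q6 iff q4)  //  not (q3 implies not q6).
                      branch 1.2.1.1.2.1 (add not (q6 iff q4)):
                        not (q6 iff q4): β-rule — branch into q6, not q4  //  not q6, q4.
                          branch 1.2.1.1.2.1.1 (add q6, not q4):
                            ○ open, literals {q2=true, q4=false, q6=true}.
                          branch 1.2.1.1.2.1.2 (add not q6, q4):
                            ○ open, literals {q2=true, q4=true, q6=false}.
                      branch 1.2.1.1.2.2 (add not (q3 implies not q6)):
                        not (q3 implies not q6): α-rule — add q3, not not q6.
                        ○ open, literals {q2=true, q3=true, q6=true}.
              branch 1.2.1.2 (add not q3):
                ○ open, literals {q2=true, q3=false}.
          branch 1.2.2 (add q1):
            not ((not q2 and ((q6 iff q4) and (q3 implies not q6))) and q3): β-rule — branch into not (not q2 and ((q6 iff q4) and (q3 implies not q6)))  //  not q3.
              branch 1.2.2.1 (add not (not q2 and ((q6 iff q4) and (q3 implies not q6)))):
                not (not q2 and ((q6 iff q4) and (q3 implies not q6))): β-rule — branch into not not q2  //  not ((q6 iff q4) and (q3 implies not q6)).
                  branch 1.2.2.1.1 (add not not q2):
                    ○ open, literals {q1=true, q2=true}.
                  branch 1.2.2.1.2 (add not ((q6 iff q4) and (q3 implies not q6))):
                    not ((q6 iff q4) and (q3 implies not q6)): β-rule — branch into not (q6 iff q4)  //  not (q3 implies not q6).
                      branch 1.2.2.1.2.1 (add not (q6 iff q4)):
                        not (q6 iff q4): β-rule — branch into q6, not q4  //  not q6, q4.
                          branch 1.2.2.1.2.1.1 (add q6, not q4):
                            ○ open, literals {q1=true, q4=false, q6=true}.
                          branch 1.2.2.1.2.1.2 (add not q6, q4):
                            ○ open, literals {q1=true, q4=true, q6=false}.
                      branch 1.2.2.1.2.2 (add not (q3 implies not q6)):
                        not (q3 implies not q6): α-rule — add q3, not not q6.
                        ○ open, literals {q1=true, q3=true, q6=true}.
              branch 1.2.2.2 (add not q3):
                ○ open, literals {q1=true, q3=false}.
  branch 2 (add not (q6 or not ((not q2 and ((q6 iff q4) and (q3 implies not q6))) and q3)), not (q2 or q1)):
    not (q6 or not ((not q2 and ((q6 iff q4) and (q3 implies not q6))) and q3)): α-rule — add not q6, not not ((not q2 and ((q6 iff q4) and (q3 implies not q6))) and q3).
    not (q2 or q1): α-rule — add not q2, not q1.
    not not ((not q2 and ((q6 iff q4) and (q3 implies not q6))) and q3): α-rule — add (not q2 and ((q6 iff q4) and (q3 implies not q6))), q3.
    (not q2 and ((q6 iff q4) and (q3 implies not q6))): α-rule — add not q2, ((q6 iff q4) and (q3 implies not q6)).
    ((q6 iff q4) and (q3 implies not q6)): α-rule — add (q6 iff q4), (q3 implies not q6).
    (q6 iff q4): β-rule — branch into q6, q4  //  not q6, not q4.
      branch 2.1 (add q6, q4):
        × closes — contains both q6 and not q6.
      branch 2.2 (add not q6, not q4):
        (q3 implies not q6): β-rule — branch into not q3  //  not q6.
          branch 2.2.1 (add not q3):
            × closes — contains both q3 and not q3.
          branch 2.2.2 (add not q6):
            ○ open, literals {q1=false, q2=false, q3=true, q4=false, q6=false}.
2 branches closed, 13 open.
Each open branch fixes some atoms; the unmentioned ones are free. Counting distinct full assignments: branch {q2=true, q6=true} (q5, q3, q1, q4) contributes 16 new; branch {q1=true, q6=true} (q5, q3, q2, q4) contributes 8 new; branch {q2=true} (q6, q5, q3, q1, q4) contributes 16 new; branch {q2=true, q4=false, q6=true} (q5, q3, q1) contributes 0 new; branch {q2=true, q4=true, q6=false} (q5, q3, q1) contributes 0 new; branch {q2=true, q3=true, q6=true} (q5, q1, q4) contributes 0 new; branch {q2=true, q3=false} (q6, q5, q1, q4) contributes 0 new; branch {q1=true, q2=true} (q6, q5, q3, q4) contributes 0 new; branch {q1=true, q4=false, q6=true} (q5, q3, q2) contributes 0 new; branch {q1=true, q4=true, q6=false} (q5, q3, q2) contributes 4 new; branch {q1=true, q3=true, q6=true} (q5, q2, q4) contributes 0 new; branch {q1=true, q3=false} (q6, q5, q2, q4) contributes 2 new; branch {q1=false, q2=false, q3=true, q4=false, q6=false} (q5) contributes 2 new. Total: 48.

48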